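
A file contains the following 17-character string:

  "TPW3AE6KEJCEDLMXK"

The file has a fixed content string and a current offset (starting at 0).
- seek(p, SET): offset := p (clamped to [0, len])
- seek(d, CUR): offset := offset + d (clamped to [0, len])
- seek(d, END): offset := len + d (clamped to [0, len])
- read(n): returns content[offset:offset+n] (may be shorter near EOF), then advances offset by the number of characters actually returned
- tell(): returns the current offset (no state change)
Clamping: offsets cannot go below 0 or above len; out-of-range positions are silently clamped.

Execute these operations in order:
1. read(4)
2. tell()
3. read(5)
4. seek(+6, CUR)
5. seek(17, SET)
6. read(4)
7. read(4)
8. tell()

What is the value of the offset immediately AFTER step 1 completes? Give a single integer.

Answer: 4

Derivation:
After 1 (read(4)): returned 'TPW3', offset=4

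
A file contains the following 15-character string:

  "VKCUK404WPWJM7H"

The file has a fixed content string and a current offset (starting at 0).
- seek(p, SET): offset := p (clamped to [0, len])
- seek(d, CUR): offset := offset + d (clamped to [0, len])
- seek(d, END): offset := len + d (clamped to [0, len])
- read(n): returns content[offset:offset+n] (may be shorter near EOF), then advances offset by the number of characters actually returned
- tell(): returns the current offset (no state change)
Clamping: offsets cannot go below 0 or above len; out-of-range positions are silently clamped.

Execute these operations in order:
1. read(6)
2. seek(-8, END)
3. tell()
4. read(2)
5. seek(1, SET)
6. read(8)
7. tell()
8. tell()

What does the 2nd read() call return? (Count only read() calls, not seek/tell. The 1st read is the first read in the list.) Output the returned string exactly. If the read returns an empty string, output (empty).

After 1 (read(6)): returned 'VKCUK4', offset=6
After 2 (seek(-8, END)): offset=7
After 3 (tell()): offset=7
After 4 (read(2)): returned '4W', offset=9
After 5 (seek(1, SET)): offset=1
After 6 (read(8)): returned 'KCUK404W', offset=9
After 7 (tell()): offset=9
After 8 (tell()): offset=9

Answer: 4W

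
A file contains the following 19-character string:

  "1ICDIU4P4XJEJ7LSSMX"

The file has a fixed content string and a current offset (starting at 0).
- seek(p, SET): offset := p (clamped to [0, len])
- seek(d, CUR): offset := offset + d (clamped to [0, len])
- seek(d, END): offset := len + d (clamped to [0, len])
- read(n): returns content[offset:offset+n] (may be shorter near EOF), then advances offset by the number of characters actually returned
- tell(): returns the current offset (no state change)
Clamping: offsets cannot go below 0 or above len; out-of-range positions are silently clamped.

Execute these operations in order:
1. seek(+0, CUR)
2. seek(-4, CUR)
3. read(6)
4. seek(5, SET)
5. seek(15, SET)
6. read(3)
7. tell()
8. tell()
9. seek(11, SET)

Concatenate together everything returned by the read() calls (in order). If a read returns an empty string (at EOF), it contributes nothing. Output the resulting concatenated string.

Answer: 1ICDIUSSM

Derivation:
After 1 (seek(+0, CUR)): offset=0
After 2 (seek(-4, CUR)): offset=0
After 3 (read(6)): returned '1ICDIU', offset=6
After 4 (seek(5, SET)): offset=5
After 5 (seek(15, SET)): offset=15
After 6 (read(3)): returned 'SSM', offset=18
After 7 (tell()): offset=18
After 8 (tell()): offset=18
After 9 (seek(11, SET)): offset=11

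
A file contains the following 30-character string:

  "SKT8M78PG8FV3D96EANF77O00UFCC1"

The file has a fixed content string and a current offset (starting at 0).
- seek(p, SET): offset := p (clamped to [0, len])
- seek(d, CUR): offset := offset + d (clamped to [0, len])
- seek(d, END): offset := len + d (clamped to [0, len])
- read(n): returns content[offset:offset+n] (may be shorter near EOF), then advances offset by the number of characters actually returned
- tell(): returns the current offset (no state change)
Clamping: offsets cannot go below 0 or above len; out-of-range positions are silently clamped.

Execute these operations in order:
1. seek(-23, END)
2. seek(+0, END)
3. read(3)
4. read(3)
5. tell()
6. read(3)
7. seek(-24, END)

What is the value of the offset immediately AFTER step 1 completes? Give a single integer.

After 1 (seek(-23, END)): offset=7

Answer: 7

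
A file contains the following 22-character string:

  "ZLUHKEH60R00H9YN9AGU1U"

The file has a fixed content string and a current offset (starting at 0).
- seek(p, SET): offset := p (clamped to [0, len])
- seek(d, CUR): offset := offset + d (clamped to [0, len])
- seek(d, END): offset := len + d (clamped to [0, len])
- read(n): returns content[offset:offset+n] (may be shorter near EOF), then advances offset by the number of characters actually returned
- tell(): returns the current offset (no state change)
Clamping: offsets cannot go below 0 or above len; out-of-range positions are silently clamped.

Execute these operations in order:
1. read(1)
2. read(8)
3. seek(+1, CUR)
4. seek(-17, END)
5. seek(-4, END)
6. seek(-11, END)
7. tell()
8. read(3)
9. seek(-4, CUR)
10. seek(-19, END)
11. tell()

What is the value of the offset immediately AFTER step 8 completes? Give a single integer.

After 1 (read(1)): returned 'Z', offset=1
After 2 (read(8)): returned 'LUHKEH60', offset=9
After 3 (seek(+1, CUR)): offset=10
After 4 (seek(-17, END)): offset=5
After 5 (seek(-4, END)): offset=18
After 6 (seek(-11, END)): offset=11
After 7 (tell()): offset=11
After 8 (read(3)): returned '0H9', offset=14

Answer: 14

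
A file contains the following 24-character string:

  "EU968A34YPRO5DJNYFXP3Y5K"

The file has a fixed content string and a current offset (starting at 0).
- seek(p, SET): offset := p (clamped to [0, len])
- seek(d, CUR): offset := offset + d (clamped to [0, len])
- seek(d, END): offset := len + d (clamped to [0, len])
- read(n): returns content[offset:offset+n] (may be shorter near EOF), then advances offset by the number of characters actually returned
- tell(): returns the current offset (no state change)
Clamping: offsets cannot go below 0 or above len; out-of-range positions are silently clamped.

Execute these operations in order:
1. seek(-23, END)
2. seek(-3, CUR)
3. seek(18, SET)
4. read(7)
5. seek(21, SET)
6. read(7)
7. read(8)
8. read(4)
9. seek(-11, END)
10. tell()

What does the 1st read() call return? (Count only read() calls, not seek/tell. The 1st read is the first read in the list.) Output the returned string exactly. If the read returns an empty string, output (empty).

After 1 (seek(-23, END)): offset=1
After 2 (seek(-3, CUR)): offset=0
After 3 (seek(18, SET)): offset=18
After 4 (read(7)): returned 'XP3Y5K', offset=24
After 5 (seek(21, SET)): offset=21
After 6 (read(7)): returned 'Y5K', offset=24
After 7 (read(8)): returned '', offset=24
After 8 (read(4)): returned '', offset=24
After 9 (seek(-11, END)): offset=13
After 10 (tell()): offset=13

Answer: XP3Y5K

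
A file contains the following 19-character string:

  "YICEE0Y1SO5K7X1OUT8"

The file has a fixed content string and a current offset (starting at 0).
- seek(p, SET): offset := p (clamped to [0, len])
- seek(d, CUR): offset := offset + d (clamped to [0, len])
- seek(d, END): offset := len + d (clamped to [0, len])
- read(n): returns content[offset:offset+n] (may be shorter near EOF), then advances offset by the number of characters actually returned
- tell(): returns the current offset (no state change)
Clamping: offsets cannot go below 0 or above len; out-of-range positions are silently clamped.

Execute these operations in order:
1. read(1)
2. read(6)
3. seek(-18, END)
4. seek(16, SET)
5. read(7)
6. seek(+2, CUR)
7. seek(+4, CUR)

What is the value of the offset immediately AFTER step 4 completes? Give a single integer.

After 1 (read(1)): returned 'Y', offset=1
After 2 (read(6)): returned 'ICEE0Y', offset=7
After 3 (seek(-18, END)): offset=1
After 4 (seek(16, SET)): offset=16

Answer: 16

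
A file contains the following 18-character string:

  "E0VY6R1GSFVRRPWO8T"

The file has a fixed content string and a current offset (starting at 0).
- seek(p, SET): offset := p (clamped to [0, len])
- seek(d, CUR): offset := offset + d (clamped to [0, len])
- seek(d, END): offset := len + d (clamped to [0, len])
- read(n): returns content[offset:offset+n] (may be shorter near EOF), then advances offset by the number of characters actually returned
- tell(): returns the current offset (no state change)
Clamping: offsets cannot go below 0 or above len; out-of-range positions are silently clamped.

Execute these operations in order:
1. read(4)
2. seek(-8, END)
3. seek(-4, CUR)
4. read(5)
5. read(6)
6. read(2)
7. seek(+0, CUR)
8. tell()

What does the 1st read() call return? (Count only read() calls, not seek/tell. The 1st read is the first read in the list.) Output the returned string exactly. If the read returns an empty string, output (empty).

Answer: E0VY

Derivation:
After 1 (read(4)): returned 'E0VY', offset=4
After 2 (seek(-8, END)): offset=10
After 3 (seek(-4, CUR)): offset=6
After 4 (read(5)): returned '1GSFV', offset=11
After 5 (read(6)): returned 'RRPWO8', offset=17
After 6 (read(2)): returned 'T', offset=18
After 7 (seek(+0, CUR)): offset=18
After 8 (tell()): offset=18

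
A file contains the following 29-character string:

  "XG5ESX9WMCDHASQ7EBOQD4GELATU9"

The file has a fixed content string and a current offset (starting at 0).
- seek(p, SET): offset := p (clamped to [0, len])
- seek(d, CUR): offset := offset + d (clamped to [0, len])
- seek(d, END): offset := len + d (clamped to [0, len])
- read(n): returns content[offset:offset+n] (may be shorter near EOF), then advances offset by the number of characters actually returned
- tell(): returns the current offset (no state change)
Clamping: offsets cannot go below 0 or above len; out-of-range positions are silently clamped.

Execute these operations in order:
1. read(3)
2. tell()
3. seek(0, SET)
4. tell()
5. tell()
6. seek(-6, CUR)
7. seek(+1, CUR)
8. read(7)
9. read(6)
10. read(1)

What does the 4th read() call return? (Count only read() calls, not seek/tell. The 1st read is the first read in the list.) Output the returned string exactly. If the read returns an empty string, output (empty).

After 1 (read(3)): returned 'XG5', offset=3
After 2 (tell()): offset=3
After 3 (seek(0, SET)): offset=0
After 4 (tell()): offset=0
After 5 (tell()): offset=0
After 6 (seek(-6, CUR)): offset=0
After 7 (seek(+1, CUR)): offset=1
After 8 (read(7)): returned 'G5ESX9W', offset=8
After 9 (read(6)): returned 'MCDHAS', offset=14
After 10 (read(1)): returned 'Q', offset=15

Answer: Q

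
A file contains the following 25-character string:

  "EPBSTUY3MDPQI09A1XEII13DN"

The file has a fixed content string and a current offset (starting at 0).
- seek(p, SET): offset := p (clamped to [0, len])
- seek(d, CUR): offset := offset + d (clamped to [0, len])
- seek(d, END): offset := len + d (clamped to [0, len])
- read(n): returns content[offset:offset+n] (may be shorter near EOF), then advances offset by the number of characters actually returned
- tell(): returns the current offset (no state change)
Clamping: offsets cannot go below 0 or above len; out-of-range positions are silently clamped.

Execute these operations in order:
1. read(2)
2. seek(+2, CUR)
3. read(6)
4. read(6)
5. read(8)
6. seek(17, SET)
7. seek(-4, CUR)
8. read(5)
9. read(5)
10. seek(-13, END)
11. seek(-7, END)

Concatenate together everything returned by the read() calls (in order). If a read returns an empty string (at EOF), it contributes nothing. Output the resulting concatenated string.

Answer: EPTUY3MDPQI09A1XEII13D09A1XEII13

Derivation:
After 1 (read(2)): returned 'EP', offset=2
After 2 (seek(+2, CUR)): offset=4
After 3 (read(6)): returned 'TUY3MD', offset=10
After 4 (read(6)): returned 'PQI09A', offset=16
After 5 (read(8)): returned '1XEII13D', offset=24
After 6 (seek(17, SET)): offset=17
After 7 (seek(-4, CUR)): offset=13
After 8 (read(5)): returned '09A1X', offset=18
After 9 (read(5)): returned 'EII13', offset=23
After 10 (seek(-13, END)): offset=12
After 11 (seek(-7, END)): offset=18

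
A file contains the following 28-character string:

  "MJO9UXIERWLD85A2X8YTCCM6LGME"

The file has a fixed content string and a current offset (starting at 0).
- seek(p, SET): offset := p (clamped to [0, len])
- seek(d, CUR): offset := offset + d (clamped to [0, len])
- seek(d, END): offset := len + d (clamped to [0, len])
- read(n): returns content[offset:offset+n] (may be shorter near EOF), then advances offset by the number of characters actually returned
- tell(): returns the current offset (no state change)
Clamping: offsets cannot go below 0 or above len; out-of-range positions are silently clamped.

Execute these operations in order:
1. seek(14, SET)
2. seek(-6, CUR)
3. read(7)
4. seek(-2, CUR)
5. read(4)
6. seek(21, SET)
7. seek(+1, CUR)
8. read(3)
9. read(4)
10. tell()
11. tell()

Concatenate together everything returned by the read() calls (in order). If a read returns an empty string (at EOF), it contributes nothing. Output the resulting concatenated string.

After 1 (seek(14, SET)): offset=14
After 2 (seek(-6, CUR)): offset=8
After 3 (read(7)): returned 'RWLD85A', offset=15
After 4 (seek(-2, CUR)): offset=13
After 5 (read(4)): returned '5A2X', offset=17
After 6 (seek(21, SET)): offset=21
After 7 (seek(+1, CUR)): offset=22
After 8 (read(3)): returned 'M6L', offset=25
After 9 (read(4)): returned 'GME', offset=28
After 10 (tell()): offset=28
After 11 (tell()): offset=28

Answer: RWLD85A5A2XM6LGME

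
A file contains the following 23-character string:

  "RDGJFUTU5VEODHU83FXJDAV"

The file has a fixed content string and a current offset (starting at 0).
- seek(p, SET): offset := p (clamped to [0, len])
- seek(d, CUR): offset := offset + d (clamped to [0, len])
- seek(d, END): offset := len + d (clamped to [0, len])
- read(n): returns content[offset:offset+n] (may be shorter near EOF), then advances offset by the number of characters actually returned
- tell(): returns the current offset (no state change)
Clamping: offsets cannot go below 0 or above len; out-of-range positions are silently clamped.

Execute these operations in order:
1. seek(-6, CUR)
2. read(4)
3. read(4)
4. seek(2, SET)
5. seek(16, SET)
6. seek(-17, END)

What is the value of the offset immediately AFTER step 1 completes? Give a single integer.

After 1 (seek(-6, CUR)): offset=0

Answer: 0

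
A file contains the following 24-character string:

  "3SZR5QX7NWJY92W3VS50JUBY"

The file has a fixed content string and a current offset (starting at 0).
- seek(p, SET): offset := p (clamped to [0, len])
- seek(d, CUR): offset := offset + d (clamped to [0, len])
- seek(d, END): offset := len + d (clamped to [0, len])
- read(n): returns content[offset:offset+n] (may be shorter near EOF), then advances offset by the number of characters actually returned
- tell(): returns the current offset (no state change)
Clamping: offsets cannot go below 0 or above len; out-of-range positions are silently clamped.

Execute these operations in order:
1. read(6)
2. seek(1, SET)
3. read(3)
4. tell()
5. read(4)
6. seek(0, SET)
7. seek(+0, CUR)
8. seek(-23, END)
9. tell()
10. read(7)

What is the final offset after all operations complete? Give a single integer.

Answer: 8

Derivation:
After 1 (read(6)): returned '3SZR5Q', offset=6
After 2 (seek(1, SET)): offset=1
After 3 (read(3)): returned 'SZR', offset=4
After 4 (tell()): offset=4
After 5 (read(4)): returned '5QX7', offset=8
After 6 (seek(0, SET)): offset=0
After 7 (seek(+0, CUR)): offset=0
After 8 (seek(-23, END)): offset=1
After 9 (tell()): offset=1
After 10 (read(7)): returned 'SZR5QX7', offset=8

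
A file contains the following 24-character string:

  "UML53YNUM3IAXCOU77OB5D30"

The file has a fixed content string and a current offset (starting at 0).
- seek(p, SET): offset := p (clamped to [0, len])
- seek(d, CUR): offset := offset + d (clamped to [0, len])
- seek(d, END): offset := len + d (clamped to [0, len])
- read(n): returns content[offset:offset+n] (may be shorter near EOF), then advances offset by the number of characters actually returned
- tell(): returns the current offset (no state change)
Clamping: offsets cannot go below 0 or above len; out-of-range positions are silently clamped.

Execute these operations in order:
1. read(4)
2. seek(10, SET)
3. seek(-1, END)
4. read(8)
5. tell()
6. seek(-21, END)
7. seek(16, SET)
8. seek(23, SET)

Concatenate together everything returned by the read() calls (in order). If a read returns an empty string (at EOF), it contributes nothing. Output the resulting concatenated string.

Answer: UML50

Derivation:
After 1 (read(4)): returned 'UML5', offset=4
After 2 (seek(10, SET)): offset=10
After 3 (seek(-1, END)): offset=23
After 4 (read(8)): returned '0', offset=24
After 5 (tell()): offset=24
After 6 (seek(-21, END)): offset=3
After 7 (seek(16, SET)): offset=16
After 8 (seek(23, SET)): offset=23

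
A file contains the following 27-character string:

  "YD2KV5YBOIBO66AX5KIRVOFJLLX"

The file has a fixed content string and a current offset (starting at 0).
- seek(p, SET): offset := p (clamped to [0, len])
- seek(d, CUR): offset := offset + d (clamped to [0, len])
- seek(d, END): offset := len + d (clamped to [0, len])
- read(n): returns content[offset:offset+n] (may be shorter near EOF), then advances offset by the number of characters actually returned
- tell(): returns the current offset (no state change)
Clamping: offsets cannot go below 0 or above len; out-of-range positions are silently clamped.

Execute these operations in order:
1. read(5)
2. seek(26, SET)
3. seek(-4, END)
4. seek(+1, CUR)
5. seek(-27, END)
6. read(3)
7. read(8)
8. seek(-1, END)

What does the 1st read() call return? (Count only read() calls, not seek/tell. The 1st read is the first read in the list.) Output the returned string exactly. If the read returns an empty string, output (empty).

Answer: YD2KV

Derivation:
After 1 (read(5)): returned 'YD2KV', offset=5
After 2 (seek(26, SET)): offset=26
After 3 (seek(-4, END)): offset=23
After 4 (seek(+1, CUR)): offset=24
After 5 (seek(-27, END)): offset=0
After 6 (read(3)): returned 'YD2', offset=3
After 7 (read(8)): returned 'KV5YBOIB', offset=11
After 8 (seek(-1, END)): offset=26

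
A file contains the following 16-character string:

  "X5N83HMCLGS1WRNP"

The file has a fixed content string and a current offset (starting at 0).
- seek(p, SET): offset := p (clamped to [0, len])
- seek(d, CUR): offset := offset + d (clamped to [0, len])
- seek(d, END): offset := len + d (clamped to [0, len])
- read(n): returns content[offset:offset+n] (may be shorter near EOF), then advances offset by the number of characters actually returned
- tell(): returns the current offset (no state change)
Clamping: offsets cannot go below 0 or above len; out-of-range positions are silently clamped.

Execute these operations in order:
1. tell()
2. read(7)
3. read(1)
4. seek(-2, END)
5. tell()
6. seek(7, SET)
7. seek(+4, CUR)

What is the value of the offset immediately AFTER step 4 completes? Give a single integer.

After 1 (tell()): offset=0
After 2 (read(7)): returned 'X5N83HM', offset=7
After 3 (read(1)): returned 'C', offset=8
After 4 (seek(-2, END)): offset=14

Answer: 14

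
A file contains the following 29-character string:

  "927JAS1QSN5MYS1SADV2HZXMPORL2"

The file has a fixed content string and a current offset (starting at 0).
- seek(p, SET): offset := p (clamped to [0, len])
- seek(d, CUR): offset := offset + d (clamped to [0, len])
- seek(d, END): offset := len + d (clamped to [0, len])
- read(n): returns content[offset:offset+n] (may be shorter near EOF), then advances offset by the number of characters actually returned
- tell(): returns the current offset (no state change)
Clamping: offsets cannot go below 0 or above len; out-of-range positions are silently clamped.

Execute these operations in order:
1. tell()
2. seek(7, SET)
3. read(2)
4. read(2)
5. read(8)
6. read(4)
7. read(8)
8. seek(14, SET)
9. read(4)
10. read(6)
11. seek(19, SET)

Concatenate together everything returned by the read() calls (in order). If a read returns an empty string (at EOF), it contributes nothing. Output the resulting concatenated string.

After 1 (tell()): offset=0
After 2 (seek(7, SET)): offset=7
After 3 (read(2)): returned 'QS', offset=9
After 4 (read(2)): returned 'N5', offset=11
After 5 (read(8)): returned 'MYS1SADV', offset=19
After 6 (read(4)): returned '2HZX', offset=23
After 7 (read(8)): returned 'MPORL2', offset=29
After 8 (seek(14, SET)): offset=14
After 9 (read(4)): returned '1SAD', offset=18
After 10 (read(6)): returned 'V2HZXM', offset=24
After 11 (seek(19, SET)): offset=19

Answer: QSN5MYS1SADV2HZXMPORL21SADV2HZXM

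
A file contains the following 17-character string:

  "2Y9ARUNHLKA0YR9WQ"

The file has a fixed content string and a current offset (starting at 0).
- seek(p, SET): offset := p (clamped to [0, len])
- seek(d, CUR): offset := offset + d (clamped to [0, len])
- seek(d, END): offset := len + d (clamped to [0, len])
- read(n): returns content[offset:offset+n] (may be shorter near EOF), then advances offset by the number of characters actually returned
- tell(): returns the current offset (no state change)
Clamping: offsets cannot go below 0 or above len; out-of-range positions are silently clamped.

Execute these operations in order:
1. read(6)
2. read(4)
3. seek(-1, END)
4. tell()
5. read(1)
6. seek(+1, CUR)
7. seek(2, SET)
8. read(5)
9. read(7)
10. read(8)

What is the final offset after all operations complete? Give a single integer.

Answer: 17

Derivation:
After 1 (read(6)): returned '2Y9ARU', offset=6
After 2 (read(4)): returned 'NHLK', offset=10
After 3 (seek(-1, END)): offset=16
After 4 (tell()): offset=16
After 5 (read(1)): returned 'Q', offset=17
After 6 (seek(+1, CUR)): offset=17
After 7 (seek(2, SET)): offset=2
After 8 (read(5)): returned '9ARUN', offset=7
After 9 (read(7)): returned 'HLKA0YR', offset=14
After 10 (read(8)): returned '9WQ', offset=17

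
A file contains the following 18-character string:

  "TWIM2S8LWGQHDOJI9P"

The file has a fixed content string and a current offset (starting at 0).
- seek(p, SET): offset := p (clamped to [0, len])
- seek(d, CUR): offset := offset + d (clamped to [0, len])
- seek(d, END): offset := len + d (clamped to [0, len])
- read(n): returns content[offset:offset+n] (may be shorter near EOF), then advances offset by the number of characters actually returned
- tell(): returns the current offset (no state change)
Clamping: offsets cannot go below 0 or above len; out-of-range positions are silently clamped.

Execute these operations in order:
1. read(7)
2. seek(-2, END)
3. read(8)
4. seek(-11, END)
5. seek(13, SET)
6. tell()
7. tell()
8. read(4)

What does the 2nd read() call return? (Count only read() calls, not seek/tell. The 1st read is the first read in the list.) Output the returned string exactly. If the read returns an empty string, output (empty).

After 1 (read(7)): returned 'TWIM2S8', offset=7
After 2 (seek(-2, END)): offset=16
After 3 (read(8)): returned '9P', offset=18
After 4 (seek(-11, END)): offset=7
After 5 (seek(13, SET)): offset=13
After 6 (tell()): offset=13
After 7 (tell()): offset=13
After 8 (read(4)): returned 'OJI9', offset=17

Answer: 9P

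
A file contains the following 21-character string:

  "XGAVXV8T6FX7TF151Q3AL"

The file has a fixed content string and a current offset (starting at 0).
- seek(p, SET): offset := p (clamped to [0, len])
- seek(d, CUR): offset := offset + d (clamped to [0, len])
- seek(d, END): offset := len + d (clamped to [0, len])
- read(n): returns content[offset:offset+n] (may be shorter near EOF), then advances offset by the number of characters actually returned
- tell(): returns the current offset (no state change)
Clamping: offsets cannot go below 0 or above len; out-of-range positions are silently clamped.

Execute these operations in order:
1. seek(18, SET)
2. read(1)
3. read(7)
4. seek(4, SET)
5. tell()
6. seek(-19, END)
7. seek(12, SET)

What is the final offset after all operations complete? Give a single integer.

After 1 (seek(18, SET)): offset=18
After 2 (read(1)): returned '3', offset=19
After 3 (read(7)): returned 'AL', offset=21
After 4 (seek(4, SET)): offset=4
After 5 (tell()): offset=4
After 6 (seek(-19, END)): offset=2
After 7 (seek(12, SET)): offset=12

Answer: 12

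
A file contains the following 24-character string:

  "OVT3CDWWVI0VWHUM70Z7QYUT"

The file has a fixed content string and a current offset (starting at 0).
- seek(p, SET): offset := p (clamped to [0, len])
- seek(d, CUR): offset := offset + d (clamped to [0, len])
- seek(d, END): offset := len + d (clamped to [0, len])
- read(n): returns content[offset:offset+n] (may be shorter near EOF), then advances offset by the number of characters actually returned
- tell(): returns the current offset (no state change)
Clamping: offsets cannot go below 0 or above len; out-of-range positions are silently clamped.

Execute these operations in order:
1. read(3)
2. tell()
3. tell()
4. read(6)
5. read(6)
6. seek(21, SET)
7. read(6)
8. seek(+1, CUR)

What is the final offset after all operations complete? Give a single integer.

Answer: 24

Derivation:
After 1 (read(3)): returned 'OVT', offset=3
After 2 (tell()): offset=3
After 3 (tell()): offset=3
After 4 (read(6)): returned '3CDWWV', offset=9
After 5 (read(6)): returned 'I0VWHU', offset=15
After 6 (seek(21, SET)): offset=21
After 7 (read(6)): returned 'YUT', offset=24
After 8 (seek(+1, CUR)): offset=24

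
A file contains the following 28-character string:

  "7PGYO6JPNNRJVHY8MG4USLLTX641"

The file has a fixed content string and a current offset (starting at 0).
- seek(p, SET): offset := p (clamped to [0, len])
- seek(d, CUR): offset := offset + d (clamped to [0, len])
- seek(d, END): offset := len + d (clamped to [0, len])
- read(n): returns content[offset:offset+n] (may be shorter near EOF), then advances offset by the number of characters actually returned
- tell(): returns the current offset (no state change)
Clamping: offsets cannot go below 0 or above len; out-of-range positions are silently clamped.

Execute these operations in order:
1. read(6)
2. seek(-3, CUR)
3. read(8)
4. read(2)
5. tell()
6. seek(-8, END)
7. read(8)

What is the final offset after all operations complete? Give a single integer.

After 1 (read(6)): returned '7PGYO6', offset=6
After 2 (seek(-3, CUR)): offset=3
After 3 (read(8)): returned 'YO6JPNNR', offset=11
After 4 (read(2)): returned 'JV', offset=13
After 5 (tell()): offset=13
After 6 (seek(-8, END)): offset=20
After 7 (read(8)): returned 'SLLTX641', offset=28

Answer: 28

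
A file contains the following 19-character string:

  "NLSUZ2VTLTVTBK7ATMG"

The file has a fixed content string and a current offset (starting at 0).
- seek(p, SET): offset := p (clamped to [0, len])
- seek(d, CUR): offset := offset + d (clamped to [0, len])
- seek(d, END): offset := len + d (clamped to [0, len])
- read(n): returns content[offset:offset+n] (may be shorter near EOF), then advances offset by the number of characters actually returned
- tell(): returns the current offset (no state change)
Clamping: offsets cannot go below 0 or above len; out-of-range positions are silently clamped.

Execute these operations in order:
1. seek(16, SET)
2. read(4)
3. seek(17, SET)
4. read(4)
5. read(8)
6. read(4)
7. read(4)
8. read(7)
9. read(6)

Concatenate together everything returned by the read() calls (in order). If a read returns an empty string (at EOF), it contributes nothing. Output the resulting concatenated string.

After 1 (seek(16, SET)): offset=16
After 2 (read(4)): returned 'TMG', offset=19
After 3 (seek(17, SET)): offset=17
After 4 (read(4)): returned 'MG', offset=19
After 5 (read(8)): returned '', offset=19
After 6 (read(4)): returned '', offset=19
After 7 (read(4)): returned '', offset=19
After 8 (read(7)): returned '', offset=19
After 9 (read(6)): returned '', offset=19

Answer: TMGMG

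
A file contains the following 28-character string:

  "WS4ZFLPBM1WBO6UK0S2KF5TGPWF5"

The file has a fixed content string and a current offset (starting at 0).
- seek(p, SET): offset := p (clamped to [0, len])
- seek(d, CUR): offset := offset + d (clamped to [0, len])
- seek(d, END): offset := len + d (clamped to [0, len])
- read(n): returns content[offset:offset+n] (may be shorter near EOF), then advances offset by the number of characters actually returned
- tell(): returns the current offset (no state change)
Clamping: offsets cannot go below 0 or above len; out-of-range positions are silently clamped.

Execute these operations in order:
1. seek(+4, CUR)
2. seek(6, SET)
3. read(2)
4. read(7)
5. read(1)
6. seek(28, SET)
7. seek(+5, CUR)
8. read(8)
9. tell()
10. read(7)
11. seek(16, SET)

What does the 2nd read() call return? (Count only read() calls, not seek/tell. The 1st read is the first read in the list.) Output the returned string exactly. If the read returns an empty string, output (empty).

After 1 (seek(+4, CUR)): offset=4
After 2 (seek(6, SET)): offset=6
After 3 (read(2)): returned 'PB', offset=8
After 4 (read(7)): returned 'M1WBO6U', offset=15
After 5 (read(1)): returned 'K', offset=16
After 6 (seek(28, SET)): offset=28
After 7 (seek(+5, CUR)): offset=28
After 8 (read(8)): returned '', offset=28
After 9 (tell()): offset=28
After 10 (read(7)): returned '', offset=28
After 11 (seek(16, SET)): offset=16

Answer: M1WBO6U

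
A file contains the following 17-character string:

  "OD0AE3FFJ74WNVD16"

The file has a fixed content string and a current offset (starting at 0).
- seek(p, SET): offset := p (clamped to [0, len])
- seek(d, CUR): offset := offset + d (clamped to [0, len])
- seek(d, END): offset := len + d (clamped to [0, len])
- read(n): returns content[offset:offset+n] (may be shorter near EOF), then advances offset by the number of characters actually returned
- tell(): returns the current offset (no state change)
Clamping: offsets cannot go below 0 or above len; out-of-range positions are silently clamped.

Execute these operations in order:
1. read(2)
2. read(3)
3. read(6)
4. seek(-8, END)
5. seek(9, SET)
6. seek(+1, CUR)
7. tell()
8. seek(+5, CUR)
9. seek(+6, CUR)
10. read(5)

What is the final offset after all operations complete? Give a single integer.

After 1 (read(2)): returned 'OD', offset=2
After 2 (read(3)): returned '0AE', offset=5
After 3 (read(6)): returned '3FFJ74', offset=11
After 4 (seek(-8, END)): offset=9
After 5 (seek(9, SET)): offset=9
After 6 (seek(+1, CUR)): offset=10
After 7 (tell()): offset=10
After 8 (seek(+5, CUR)): offset=15
After 9 (seek(+6, CUR)): offset=17
After 10 (read(5)): returned '', offset=17

Answer: 17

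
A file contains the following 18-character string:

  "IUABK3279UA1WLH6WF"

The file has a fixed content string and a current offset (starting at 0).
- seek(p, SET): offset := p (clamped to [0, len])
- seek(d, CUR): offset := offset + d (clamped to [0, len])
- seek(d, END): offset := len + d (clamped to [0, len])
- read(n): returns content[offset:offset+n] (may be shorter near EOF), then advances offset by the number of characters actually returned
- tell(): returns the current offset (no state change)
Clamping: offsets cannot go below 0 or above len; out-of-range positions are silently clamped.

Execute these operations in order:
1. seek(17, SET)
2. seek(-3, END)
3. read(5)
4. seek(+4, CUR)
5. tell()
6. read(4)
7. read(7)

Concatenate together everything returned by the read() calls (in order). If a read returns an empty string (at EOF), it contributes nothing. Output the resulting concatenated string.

Answer: 6WF

Derivation:
After 1 (seek(17, SET)): offset=17
After 2 (seek(-3, END)): offset=15
After 3 (read(5)): returned '6WF', offset=18
After 4 (seek(+4, CUR)): offset=18
After 5 (tell()): offset=18
After 6 (read(4)): returned '', offset=18
After 7 (read(7)): returned '', offset=18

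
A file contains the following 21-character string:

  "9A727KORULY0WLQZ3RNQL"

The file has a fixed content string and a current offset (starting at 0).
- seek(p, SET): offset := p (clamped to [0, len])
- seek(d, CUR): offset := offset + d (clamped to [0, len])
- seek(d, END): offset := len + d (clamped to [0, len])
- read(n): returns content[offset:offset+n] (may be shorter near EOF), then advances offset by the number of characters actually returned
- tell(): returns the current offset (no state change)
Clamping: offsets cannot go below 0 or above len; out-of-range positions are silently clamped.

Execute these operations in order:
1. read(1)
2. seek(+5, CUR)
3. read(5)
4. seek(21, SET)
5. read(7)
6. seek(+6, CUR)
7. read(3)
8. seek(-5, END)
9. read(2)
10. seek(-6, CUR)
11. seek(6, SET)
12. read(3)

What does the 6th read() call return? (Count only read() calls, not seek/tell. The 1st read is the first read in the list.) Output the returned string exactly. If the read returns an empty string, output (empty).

Answer: ORU

Derivation:
After 1 (read(1)): returned '9', offset=1
After 2 (seek(+5, CUR)): offset=6
After 3 (read(5)): returned 'ORULY', offset=11
After 4 (seek(21, SET)): offset=21
After 5 (read(7)): returned '', offset=21
After 6 (seek(+6, CUR)): offset=21
After 7 (read(3)): returned '', offset=21
After 8 (seek(-5, END)): offset=16
After 9 (read(2)): returned '3R', offset=18
After 10 (seek(-6, CUR)): offset=12
After 11 (seek(6, SET)): offset=6
After 12 (read(3)): returned 'ORU', offset=9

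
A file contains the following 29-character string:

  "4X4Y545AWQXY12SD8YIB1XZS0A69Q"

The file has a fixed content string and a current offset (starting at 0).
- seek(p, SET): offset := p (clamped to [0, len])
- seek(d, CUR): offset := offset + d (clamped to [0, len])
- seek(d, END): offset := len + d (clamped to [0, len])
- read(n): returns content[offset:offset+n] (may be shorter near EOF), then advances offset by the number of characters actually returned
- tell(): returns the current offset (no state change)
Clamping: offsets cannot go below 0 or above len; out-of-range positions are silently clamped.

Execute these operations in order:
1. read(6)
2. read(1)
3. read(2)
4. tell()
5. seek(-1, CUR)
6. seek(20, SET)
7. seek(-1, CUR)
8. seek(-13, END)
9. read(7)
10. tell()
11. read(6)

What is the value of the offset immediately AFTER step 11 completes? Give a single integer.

After 1 (read(6)): returned '4X4Y54', offset=6
After 2 (read(1)): returned '5', offset=7
After 3 (read(2)): returned 'AW', offset=9
After 4 (tell()): offset=9
After 5 (seek(-1, CUR)): offset=8
After 6 (seek(20, SET)): offset=20
After 7 (seek(-1, CUR)): offset=19
After 8 (seek(-13, END)): offset=16
After 9 (read(7)): returned '8YIB1XZ', offset=23
After 10 (tell()): offset=23
After 11 (read(6)): returned 'S0A69Q', offset=29

Answer: 29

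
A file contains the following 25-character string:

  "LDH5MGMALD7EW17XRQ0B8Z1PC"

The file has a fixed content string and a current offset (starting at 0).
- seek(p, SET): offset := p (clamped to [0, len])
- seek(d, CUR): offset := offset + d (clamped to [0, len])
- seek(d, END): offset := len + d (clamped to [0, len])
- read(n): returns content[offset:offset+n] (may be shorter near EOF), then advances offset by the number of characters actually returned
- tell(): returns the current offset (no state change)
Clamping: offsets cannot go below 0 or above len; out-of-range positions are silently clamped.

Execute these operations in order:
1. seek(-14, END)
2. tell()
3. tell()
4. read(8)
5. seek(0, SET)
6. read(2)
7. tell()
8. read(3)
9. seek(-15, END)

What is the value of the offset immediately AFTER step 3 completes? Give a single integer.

Answer: 11

Derivation:
After 1 (seek(-14, END)): offset=11
After 2 (tell()): offset=11
After 3 (tell()): offset=11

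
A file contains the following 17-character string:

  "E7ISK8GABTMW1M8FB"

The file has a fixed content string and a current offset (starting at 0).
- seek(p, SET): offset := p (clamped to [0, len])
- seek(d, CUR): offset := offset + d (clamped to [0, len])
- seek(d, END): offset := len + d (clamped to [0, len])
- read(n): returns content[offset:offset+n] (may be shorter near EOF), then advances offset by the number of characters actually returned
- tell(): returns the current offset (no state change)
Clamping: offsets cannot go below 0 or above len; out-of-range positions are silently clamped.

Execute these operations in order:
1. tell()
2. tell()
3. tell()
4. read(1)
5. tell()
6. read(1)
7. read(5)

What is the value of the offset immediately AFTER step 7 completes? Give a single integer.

Answer: 7

Derivation:
After 1 (tell()): offset=0
After 2 (tell()): offset=0
After 3 (tell()): offset=0
After 4 (read(1)): returned 'E', offset=1
After 5 (tell()): offset=1
After 6 (read(1)): returned '7', offset=2
After 7 (read(5)): returned 'ISK8G', offset=7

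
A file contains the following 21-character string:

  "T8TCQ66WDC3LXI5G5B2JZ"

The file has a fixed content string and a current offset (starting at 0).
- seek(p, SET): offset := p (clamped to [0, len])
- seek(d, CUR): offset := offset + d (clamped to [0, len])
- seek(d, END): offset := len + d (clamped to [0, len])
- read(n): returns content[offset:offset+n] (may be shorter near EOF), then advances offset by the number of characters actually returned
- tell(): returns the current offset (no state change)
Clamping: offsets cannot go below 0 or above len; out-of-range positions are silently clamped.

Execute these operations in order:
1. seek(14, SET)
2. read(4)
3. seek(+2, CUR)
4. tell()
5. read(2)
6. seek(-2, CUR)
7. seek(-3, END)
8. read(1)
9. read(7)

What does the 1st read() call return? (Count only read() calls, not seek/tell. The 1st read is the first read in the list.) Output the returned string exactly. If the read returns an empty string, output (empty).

After 1 (seek(14, SET)): offset=14
After 2 (read(4)): returned '5G5B', offset=18
After 3 (seek(+2, CUR)): offset=20
After 4 (tell()): offset=20
After 5 (read(2)): returned 'Z', offset=21
After 6 (seek(-2, CUR)): offset=19
After 7 (seek(-3, END)): offset=18
After 8 (read(1)): returned '2', offset=19
After 9 (read(7)): returned 'JZ', offset=21

Answer: 5G5B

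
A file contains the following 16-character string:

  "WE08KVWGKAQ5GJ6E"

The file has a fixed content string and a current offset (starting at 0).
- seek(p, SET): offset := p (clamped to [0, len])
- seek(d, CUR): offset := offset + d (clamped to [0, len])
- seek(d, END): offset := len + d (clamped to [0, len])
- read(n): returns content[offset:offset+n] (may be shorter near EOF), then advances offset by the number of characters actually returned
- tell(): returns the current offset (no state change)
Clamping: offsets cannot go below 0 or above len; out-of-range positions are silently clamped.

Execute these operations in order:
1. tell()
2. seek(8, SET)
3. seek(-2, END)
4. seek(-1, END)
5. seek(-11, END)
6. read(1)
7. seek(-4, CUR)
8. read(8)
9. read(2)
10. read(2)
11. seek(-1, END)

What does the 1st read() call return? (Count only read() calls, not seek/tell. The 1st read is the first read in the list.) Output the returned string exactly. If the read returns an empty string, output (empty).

Answer: V

Derivation:
After 1 (tell()): offset=0
After 2 (seek(8, SET)): offset=8
After 3 (seek(-2, END)): offset=14
After 4 (seek(-1, END)): offset=15
After 5 (seek(-11, END)): offset=5
After 6 (read(1)): returned 'V', offset=6
After 7 (seek(-4, CUR)): offset=2
After 8 (read(8)): returned '08KVWGKA', offset=10
After 9 (read(2)): returned 'Q5', offset=12
After 10 (read(2)): returned 'GJ', offset=14
After 11 (seek(-1, END)): offset=15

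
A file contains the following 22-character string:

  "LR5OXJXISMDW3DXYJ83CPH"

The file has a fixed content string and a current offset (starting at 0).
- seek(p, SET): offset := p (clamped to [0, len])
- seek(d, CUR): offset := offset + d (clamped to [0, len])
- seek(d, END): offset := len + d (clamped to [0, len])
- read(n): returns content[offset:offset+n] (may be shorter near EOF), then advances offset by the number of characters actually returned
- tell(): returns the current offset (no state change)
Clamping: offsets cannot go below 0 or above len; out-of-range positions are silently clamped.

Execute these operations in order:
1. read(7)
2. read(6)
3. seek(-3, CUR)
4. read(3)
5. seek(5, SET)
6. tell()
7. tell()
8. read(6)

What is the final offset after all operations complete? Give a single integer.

Answer: 11

Derivation:
After 1 (read(7)): returned 'LR5OXJX', offset=7
After 2 (read(6)): returned 'ISMDW3', offset=13
After 3 (seek(-3, CUR)): offset=10
After 4 (read(3)): returned 'DW3', offset=13
After 5 (seek(5, SET)): offset=5
After 6 (tell()): offset=5
After 7 (tell()): offset=5
After 8 (read(6)): returned 'JXISMD', offset=11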